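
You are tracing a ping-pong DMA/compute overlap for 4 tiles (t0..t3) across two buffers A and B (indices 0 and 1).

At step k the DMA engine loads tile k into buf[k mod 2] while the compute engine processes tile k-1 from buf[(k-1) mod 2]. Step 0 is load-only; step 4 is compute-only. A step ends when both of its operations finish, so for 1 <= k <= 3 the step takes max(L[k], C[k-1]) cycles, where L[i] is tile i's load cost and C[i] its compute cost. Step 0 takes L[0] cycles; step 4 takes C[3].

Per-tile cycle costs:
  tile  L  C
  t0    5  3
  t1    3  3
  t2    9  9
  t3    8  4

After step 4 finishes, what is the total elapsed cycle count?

end_cycle[4] = 30

  0. 5=5c; end=5; A:t0 B:-
  1. max(3,3)=3c; end=8; A:t0 B:t1
  2. max(9,3)=9c; end=17; A:t2 B:t1
  3. max(8,9)=9c; end=26; A:t2 B:t3
  4. 4=4c; end=30; A:t2 B:t3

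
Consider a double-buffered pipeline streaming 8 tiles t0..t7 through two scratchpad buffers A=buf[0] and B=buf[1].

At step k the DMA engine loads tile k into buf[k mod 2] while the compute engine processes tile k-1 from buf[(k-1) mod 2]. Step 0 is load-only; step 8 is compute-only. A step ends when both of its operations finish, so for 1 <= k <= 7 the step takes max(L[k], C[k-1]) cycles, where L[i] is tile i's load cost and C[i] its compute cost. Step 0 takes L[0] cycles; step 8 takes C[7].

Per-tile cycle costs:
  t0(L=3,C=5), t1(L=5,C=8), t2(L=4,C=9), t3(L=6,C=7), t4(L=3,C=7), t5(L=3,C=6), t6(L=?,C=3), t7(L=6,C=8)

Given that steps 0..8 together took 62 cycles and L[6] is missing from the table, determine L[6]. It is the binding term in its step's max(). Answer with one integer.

step 0: dur = L[0]=3 = 3
step 1: dur = max(L[1]=5, C[0]=5) = 5
step 2: dur = max(L[2]=4, C[1]=8) = 8
step 3: dur = max(L[3]=6, C[2]=9) = 9
step 4: dur = max(L[4]=3, C[3]=7) = 7
step 5: dur = max(L[5]=3, C[4]=7) = 7
step 6: dur = max(L[6]=?, C[5]=6) = L[6]  (unknown; binding)
step 7: dur = max(L[7]=6, C[6]=3) = 6
step 8: dur = C[7]=8 = 8
sum of known step durations = 53
dur[6] = total - known = 62 - 53 = 9
L[6] is the binding max in step 6, so L[6] = dur[6] = 9

L[6] = 9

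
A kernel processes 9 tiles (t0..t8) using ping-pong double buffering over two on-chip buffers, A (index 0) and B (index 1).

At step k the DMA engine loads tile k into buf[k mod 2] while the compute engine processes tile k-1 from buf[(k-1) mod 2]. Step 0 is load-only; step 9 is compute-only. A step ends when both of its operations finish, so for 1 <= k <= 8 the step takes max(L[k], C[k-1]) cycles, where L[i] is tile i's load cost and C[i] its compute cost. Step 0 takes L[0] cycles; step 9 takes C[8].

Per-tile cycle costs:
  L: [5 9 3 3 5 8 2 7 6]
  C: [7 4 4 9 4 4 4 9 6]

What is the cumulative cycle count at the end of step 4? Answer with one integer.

end_cycle[4] = 31

[0] DMA t0→A (5c) ∥ CU idle ⇒ 5c, clock 5
[1] DMA t1→B (9c) ∥ CU A:t0 (7c) ⇒ 9c, clock 14
[2] DMA t2→A (3c) ∥ CU B:t1 (4c) ⇒ 4c, clock 18
[3] DMA t3→B (3c) ∥ CU A:t2 (4c) ⇒ 4c, clock 22
[4] DMA t4→A (5c) ∥ CU B:t3 (9c) ⇒ 9c, clock 31
[5] DMA t5→B (8c) ∥ CU A:t4 (4c) ⇒ 8c, clock 39
[6] DMA t6→A (2c) ∥ CU B:t5 (4c) ⇒ 4c, clock 43
[7] DMA t7→B (7c) ∥ CU A:t6 (4c) ⇒ 7c, clock 50
[8] DMA t8→A (6c) ∥ CU B:t7 (9c) ⇒ 9c, clock 59
[9] DMA idle ∥ CU A:t8 (6c) ⇒ 6c, clock 65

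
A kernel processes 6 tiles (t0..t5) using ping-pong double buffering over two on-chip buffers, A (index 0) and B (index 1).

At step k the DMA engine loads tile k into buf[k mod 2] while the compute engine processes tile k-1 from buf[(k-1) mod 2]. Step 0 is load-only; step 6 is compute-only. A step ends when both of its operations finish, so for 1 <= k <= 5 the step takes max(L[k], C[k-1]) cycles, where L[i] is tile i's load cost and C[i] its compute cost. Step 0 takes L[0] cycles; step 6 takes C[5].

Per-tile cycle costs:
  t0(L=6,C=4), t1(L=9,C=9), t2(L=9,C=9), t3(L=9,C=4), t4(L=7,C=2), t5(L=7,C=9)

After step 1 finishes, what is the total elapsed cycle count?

k=0 load=t0/6c comp=- wait=6 total=6
k=1 load=t1/9c comp=t0/4c wait=9 total=15
k=2 load=t2/9c comp=t1/9c wait=9 total=24
k=3 load=t3/9c comp=t2/9c wait=9 total=33
k=4 load=t4/7c comp=t3/4c wait=7 total=40
k=5 load=t5/7c comp=t4/2c wait=7 total=47
k=6 load=- comp=t5/9c wait=9 total=56

end_cycle[1] = 15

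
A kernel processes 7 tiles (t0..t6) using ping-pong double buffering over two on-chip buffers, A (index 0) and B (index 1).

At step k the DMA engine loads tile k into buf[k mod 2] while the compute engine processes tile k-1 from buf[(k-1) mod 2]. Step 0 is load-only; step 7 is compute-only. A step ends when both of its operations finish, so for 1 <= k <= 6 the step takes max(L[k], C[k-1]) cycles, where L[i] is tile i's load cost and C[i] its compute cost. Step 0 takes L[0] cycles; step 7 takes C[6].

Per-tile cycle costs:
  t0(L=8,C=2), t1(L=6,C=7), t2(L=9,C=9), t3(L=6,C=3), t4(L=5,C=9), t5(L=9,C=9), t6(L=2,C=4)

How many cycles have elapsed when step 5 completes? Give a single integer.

[0] DMA t0→A (8c) ∥ CU idle ⇒ 8c, clock 8
[1] DMA t1→B (6c) ∥ CU A:t0 (2c) ⇒ 6c, clock 14
[2] DMA t2→A (9c) ∥ CU B:t1 (7c) ⇒ 9c, clock 23
[3] DMA t3→B (6c) ∥ CU A:t2 (9c) ⇒ 9c, clock 32
[4] DMA t4→A (5c) ∥ CU B:t3 (3c) ⇒ 5c, clock 37
[5] DMA t5→B (9c) ∥ CU A:t4 (9c) ⇒ 9c, clock 46
[6] DMA t6→A (2c) ∥ CU B:t5 (9c) ⇒ 9c, clock 55
[7] DMA idle ∥ CU A:t6 (4c) ⇒ 4c, clock 59

end_cycle[5] = 46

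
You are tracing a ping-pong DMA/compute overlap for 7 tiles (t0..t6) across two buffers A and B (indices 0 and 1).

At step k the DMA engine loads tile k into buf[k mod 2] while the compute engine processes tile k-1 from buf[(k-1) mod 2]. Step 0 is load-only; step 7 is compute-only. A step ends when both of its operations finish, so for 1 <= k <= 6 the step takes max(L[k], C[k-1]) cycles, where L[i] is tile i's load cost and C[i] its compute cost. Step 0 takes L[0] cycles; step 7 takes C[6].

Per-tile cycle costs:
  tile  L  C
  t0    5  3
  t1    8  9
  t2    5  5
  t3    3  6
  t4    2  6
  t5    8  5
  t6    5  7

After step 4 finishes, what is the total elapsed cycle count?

step 0: L[0]=5 → dur=5, Σ=5 | A=load:t0 B=idle [load-only]
step 1: L[1]=8 C[0]=3 → dur=8, Σ=13 | A=compute:t0 B=load:t1 [load-bound]
step 2: L[2]=5 C[1]=9 → dur=9, Σ=22 | A=load:t2 B=compute:t1 [compute-bound]
step 3: L[3]=3 C[2]=5 → dur=5, Σ=27 | A=compute:t2 B=load:t3 [compute-bound]
step 4: L[4]=2 C[3]=6 → dur=6, Σ=33 | A=load:t4 B=compute:t3 [compute-bound]
step 5: L[5]=8 C[4]=6 → dur=8, Σ=41 | A=compute:t4 B=load:t5 [load-bound]
step 6: L[6]=5 C[5]=5 → dur=5, Σ=46 | A=load:t6 B=compute:t5 [tied]
step 7: C[6]=7 → dur=7, Σ=53 | A=compute:t6 B=idle [compute-only]

end_cycle[4] = 33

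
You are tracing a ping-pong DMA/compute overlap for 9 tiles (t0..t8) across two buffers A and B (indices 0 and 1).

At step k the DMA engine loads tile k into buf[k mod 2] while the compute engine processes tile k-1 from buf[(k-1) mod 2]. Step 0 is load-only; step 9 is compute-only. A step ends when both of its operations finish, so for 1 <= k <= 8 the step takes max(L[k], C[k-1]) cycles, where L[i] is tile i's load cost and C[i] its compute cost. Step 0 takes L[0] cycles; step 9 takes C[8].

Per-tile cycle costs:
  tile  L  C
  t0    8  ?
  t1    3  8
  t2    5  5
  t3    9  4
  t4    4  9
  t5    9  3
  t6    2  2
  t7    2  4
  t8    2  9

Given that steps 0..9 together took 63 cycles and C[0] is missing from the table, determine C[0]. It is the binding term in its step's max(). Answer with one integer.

C[0] = 7

step 0 → dur = L[0]=8 = 8
step 1 → dur = max(L[1]=3, C[0]=?) = C[0]  (unknown; binding)
step 2 → dur = max(L[2]=5, C[1]=8) = 8
step 3 → dur = max(L[3]=9, C[2]=5) = 9
step 4 → dur = max(L[4]=4, C[3]=4) = 4
step 5 → dur = max(L[5]=9, C[4]=9) = 9
step 6 → dur = max(L[6]=2, C[5]=3) = 3
step 7 → dur = max(L[7]=2, C[6]=2) = 2
step 8 → dur = max(L[8]=2, C[7]=4) = 4
step 9 → dur = C[8]=9 = 9
sum of known step durations = 56
dur[1] = total - known = 63 - 56 = 7
C[0] is the binding max in step 1, so C[0] = dur[1] = 7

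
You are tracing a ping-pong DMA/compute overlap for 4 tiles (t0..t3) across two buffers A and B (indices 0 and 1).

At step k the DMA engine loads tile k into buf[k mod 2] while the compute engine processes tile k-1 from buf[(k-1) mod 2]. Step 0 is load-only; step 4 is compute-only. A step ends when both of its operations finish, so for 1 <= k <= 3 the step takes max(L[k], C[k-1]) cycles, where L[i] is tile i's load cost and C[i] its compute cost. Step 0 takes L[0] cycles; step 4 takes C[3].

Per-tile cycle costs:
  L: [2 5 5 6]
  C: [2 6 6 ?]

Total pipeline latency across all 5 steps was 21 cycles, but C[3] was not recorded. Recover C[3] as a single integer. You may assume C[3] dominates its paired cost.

C[3] = 2

step 0 → dur = L[0]=2 = 2
step 1 → dur = max(L[1]=5, C[0]=2) = 5
step 2 → dur = max(L[2]=5, C[1]=6) = 6
step 3 → dur = max(L[3]=6, C[2]=6) = 6
step 4 → dur = C[3]=? = C[3]  (unknown; binding)
sum of known step durations = 19
dur[4] = total - known = 21 - 19 = 2
C[3] is the binding max in step 4, so C[3] = dur[4] = 2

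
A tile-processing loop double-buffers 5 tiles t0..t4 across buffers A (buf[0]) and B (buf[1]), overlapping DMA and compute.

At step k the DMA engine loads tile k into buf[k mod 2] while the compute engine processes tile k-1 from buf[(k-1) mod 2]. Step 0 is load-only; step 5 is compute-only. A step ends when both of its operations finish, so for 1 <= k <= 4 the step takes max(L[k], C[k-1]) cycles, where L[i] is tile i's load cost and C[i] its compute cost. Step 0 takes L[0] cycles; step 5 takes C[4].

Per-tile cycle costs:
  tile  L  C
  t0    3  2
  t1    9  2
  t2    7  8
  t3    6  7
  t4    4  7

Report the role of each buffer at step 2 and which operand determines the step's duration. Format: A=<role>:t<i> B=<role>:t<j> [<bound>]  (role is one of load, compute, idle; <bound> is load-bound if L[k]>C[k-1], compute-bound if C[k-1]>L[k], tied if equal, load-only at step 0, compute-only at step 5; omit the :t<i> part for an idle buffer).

step 0: L[0]=3 → dur=3, Σ=3 | A=load:t0 B=idle [load-only]
step 1: L[1]=9 C[0]=2 → dur=9, Σ=12 | A=compute:t0 B=load:t1 [load-bound]
step 2: L[2]=7 C[1]=2 → dur=7, Σ=19 | A=load:t2 B=compute:t1 [load-bound]
step 3: L[3]=6 C[2]=8 → dur=8, Σ=27 | A=compute:t2 B=load:t3 [compute-bound]
step 4: L[4]=4 C[3]=7 → dur=7, Σ=34 | A=load:t4 B=compute:t3 [compute-bound]
step 5: C[4]=7 → dur=7, Σ=41 | A=compute:t4 B=idle [compute-only]

step 2: A=load:t2 B=compute:t1 [load-bound]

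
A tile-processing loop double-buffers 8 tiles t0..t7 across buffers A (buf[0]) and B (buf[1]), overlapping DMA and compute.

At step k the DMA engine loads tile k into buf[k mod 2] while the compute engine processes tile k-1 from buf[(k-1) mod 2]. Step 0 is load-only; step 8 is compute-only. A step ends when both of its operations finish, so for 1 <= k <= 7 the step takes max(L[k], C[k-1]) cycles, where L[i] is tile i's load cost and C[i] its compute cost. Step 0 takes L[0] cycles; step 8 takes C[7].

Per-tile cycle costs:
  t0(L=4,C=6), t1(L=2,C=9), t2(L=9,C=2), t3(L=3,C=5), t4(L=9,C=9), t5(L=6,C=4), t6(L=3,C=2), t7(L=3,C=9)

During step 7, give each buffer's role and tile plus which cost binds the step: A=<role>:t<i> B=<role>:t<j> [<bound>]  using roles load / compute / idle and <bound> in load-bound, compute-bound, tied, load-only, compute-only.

step 7: A=compute:t6 B=load:t7 [load-bound]

  0. 4=4c; end=4; A:t0 B:-
  1. max(2,6)=6c; end=10; A:t0 B:t1
  2. max(9,9)=9c; end=19; A:t2 B:t1
  3. max(3,2)=3c; end=22; A:t2 B:t3
  4. max(9,5)=9c; end=31; A:t4 B:t3
  5. max(6,9)=9c; end=40; A:t4 B:t5
  6. max(3,4)=4c; end=44; A:t6 B:t5
  7. max(3,2)=3c; end=47; A:t6 B:t7
  8. 9=9c; end=56; A:t6 B:t7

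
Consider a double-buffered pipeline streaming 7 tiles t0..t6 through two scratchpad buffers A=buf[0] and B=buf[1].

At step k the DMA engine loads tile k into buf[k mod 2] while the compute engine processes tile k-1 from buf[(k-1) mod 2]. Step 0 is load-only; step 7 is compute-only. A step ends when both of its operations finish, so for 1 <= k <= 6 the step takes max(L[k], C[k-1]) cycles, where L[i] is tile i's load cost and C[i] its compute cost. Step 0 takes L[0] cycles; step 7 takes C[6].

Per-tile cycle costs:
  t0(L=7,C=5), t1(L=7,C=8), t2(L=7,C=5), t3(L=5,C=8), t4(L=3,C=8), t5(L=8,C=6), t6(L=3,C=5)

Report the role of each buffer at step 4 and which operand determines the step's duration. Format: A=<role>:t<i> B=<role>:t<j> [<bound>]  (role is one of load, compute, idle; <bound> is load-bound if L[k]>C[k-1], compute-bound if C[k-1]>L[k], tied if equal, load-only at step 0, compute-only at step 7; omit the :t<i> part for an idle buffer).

step 4: A=load:t4 B=compute:t3 [compute-bound]

k=0 load=t0/7c comp=- wait=7 total=7
k=1 load=t1/7c comp=t0/5c wait=7 total=14
k=2 load=t2/7c comp=t1/8c wait=8 total=22
k=3 load=t3/5c comp=t2/5c wait=5 total=27
k=4 load=t4/3c comp=t3/8c wait=8 total=35
k=5 load=t5/8c comp=t4/8c wait=8 total=43
k=6 load=t6/3c comp=t5/6c wait=6 total=49
k=7 load=- comp=t6/5c wait=5 total=54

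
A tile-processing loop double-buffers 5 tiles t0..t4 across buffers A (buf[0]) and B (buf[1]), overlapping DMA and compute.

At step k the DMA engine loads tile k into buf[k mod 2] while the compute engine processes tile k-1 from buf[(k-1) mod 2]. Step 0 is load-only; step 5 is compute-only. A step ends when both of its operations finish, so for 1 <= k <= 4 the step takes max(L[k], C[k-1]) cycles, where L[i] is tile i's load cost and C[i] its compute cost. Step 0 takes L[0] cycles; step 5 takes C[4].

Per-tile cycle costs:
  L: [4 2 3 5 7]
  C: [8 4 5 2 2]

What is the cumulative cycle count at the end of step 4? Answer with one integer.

  0. 4=4c; end=4; A:t0 B:-
  1. max(2,8)=8c; end=12; A:t0 B:t1
  2. max(3,4)=4c; end=16; A:t2 B:t1
  3. max(5,5)=5c; end=21; A:t2 B:t3
  4. max(7,2)=7c; end=28; A:t4 B:t3
  5. 2=2c; end=30; A:t4 B:t3

end_cycle[4] = 28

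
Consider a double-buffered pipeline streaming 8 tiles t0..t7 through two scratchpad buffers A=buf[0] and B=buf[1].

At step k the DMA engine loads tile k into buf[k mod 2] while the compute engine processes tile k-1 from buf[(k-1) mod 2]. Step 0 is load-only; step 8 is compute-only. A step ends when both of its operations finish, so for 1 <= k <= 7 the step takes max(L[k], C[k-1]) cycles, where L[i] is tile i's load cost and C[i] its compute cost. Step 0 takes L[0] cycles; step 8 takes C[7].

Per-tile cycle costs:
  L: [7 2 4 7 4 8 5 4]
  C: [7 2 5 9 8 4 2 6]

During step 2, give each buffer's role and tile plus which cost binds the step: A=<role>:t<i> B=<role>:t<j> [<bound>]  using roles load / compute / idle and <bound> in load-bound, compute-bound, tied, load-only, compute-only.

step 0: L[0]=7 → dur=7, Σ=7 | A=load:t0 B=idle [load-only]
step 1: L[1]=2 C[0]=7 → dur=7, Σ=14 | A=compute:t0 B=load:t1 [compute-bound]
step 2: L[2]=4 C[1]=2 → dur=4, Σ=18 | A=load:t2 B=compute:t1 [load-bound]
step 3: L[3]=7 C[2]=5 → dur=7, Σ=25 | A=compute:t2 B=load:t3 [load-bound]
step 4: L[4]=4 C[3]=9 → dur=9, Σ=34 | A=load:t4 B=compute:t3 [compute-bound]
step 5: L[5]=8 C[4]=8 → dur=8, Σ=42 | A=compute:t4 B=load:t5 [tied]
step 6: L[6]=5 C[5]=4 → dur=5, Σ=47 | A=load:t6 B=compute:t5 [load-bound]
step 7: L[7]=4 C[6]=2 → dur=4, Σ=51 | A=compute:t6 B=load:t7 [load-bound]
step 8: C[7]=6 → dur=6, Σ=57 | A=idle B=compute:t7 [compute-only]

step 2: A=load:t2 B=compute:t1 [load-bound]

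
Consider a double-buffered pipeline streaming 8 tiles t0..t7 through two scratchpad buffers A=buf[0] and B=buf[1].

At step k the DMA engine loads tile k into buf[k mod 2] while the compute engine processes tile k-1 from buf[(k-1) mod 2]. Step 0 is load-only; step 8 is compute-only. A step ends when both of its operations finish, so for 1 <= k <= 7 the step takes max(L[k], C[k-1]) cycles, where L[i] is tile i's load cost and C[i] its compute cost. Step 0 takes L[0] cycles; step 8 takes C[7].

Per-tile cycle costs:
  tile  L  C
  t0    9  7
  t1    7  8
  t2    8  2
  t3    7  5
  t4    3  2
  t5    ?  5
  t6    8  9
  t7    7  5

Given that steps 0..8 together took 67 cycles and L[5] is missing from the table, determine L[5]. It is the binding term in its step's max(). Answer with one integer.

L[5] = 9

step 0 → dur = L[0]=9 = 9
step 1 → dur = max(L[1]=7, C[0]=7) = 7
step 2 → dur = max(L[2]=8, C[1]=8) = 8
step 3 → dur = max(L[3]=7, C[2]=2) = 7
step 4 → dur = max(L[4]=3, C[3]=5) = 5
step 5 → dur = max(L[5]=?, C[4]=2) = L[5]  (unknown; binding)
step 6 → dur = max(L[6]=8, C[5]=5) = 8
step 7 → dur = max(L[7]=7, C[6]=9) = 9
step 8 → dur = C[7]=5 = 5
sum of known step durations = 58
dur[5] = total - known = 67 - 58 = 9
L[5] is the binding max in step 5, so L[5] = dur[5] = 9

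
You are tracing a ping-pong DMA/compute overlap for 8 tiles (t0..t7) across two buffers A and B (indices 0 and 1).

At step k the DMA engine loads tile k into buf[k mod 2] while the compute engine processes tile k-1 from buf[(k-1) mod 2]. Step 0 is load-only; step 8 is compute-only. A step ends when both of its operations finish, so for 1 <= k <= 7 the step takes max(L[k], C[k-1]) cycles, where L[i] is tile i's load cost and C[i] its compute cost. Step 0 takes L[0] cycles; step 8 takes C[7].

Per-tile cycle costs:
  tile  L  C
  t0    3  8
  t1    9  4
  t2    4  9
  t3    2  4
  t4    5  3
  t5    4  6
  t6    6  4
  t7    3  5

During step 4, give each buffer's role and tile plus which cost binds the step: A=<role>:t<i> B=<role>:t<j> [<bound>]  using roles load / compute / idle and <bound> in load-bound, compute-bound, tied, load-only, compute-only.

k=0 load=t0/3c comp=- wait=3 total=3
k=1 load=t1/9c comp=t0/8c wait=9 total=12
k=2 load=t2/4c comp=t1/4c wait=4 total=16
k=3 load=t3/2c comp=t2/9c wait=9 total=25
k=4 load=t4/5c comp=t3/4c wait=5 total=30
k=5 load=t5/4c comp=t4/3c wait=4 total=34
k=6 load=t6/6c comp=t5/6c wait=6 total=40
k=7 load=t7/3c comp=t6/4c wait=4 total=44
k=8 load=- comp=t7/5c wait=5 total=49

step 4: A=load:t4 B=compute:t3 [load-bound]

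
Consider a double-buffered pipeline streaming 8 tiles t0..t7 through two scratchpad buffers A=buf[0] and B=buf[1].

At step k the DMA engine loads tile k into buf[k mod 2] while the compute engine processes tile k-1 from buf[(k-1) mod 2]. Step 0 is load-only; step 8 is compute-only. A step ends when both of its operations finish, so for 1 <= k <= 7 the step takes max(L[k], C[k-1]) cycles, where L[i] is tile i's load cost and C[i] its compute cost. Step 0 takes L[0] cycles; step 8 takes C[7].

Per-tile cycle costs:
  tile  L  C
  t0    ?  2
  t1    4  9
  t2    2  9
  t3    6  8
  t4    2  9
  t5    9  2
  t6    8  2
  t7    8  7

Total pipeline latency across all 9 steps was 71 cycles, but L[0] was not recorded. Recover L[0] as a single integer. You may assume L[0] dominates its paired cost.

step 0: dur = L[0]=? = L[0]  (unknown; binding)
step 1: dur = max(L[1]=4, C[0]=2) = 4
step 2: dur = max(L[2]=2, C[1]=9) = 9
step 3: dur = max(L[3]=6, C[2]=9) = 9
step 4: dur = max(L[4]=2, C[3]=8) = 8
step 5: dur = max(L[5]=9, C[4]=9) = 9
step 6: dur = max(L[6]=8, C[5]=2) = 8
step 7: dur = max(L[7]=8, C[6]=2) = 8
step 8: dur = C[7]=7 = 7
sum of known step durations = 62
dur[0] = total - known = 71 - 62 = 9
L[0] is the binding max in step 0, so L[0] = dur[0] = 9

L[0] = 9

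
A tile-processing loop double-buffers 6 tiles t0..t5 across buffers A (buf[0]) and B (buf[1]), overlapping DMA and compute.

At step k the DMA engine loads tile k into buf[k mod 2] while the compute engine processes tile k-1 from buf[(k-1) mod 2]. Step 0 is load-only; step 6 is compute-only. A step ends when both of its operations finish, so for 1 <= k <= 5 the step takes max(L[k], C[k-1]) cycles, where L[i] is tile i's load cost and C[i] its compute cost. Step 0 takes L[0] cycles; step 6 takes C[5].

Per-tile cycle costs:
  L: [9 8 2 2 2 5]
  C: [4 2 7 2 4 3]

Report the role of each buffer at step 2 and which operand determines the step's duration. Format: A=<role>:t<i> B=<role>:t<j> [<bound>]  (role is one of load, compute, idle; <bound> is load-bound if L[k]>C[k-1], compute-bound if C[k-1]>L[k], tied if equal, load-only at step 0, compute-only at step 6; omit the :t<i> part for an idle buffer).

[0] DMA t0→A (9c) ∥ CU idle ⇒ 9c, clock 9
[1] DMA t1→B (8c) ∥ CU A:t0 (4c) ⇒ 8c, clock 17
[2] DMA t2→A (2c) ∥ CU B:t1 (2c) ⇒ 2c, clock 19
[3] DMA t3→B (2c) ∥ CU A:t2 (7c) ⇒ 7c, clock 26
[4] DMA t4→A (2c) ∥ CU B:t3 (2c) ⇒ 2c, clock 28
[5] DMA t5→B (5c) ∥ CU A:t4 (4c) ⇒ 5c, clock 33
[6] DMA idle ∥ CU B:t5 (3c) ⇒ 3c, clock 36

step 2: A=load:t2 B=compute:t1 [tied]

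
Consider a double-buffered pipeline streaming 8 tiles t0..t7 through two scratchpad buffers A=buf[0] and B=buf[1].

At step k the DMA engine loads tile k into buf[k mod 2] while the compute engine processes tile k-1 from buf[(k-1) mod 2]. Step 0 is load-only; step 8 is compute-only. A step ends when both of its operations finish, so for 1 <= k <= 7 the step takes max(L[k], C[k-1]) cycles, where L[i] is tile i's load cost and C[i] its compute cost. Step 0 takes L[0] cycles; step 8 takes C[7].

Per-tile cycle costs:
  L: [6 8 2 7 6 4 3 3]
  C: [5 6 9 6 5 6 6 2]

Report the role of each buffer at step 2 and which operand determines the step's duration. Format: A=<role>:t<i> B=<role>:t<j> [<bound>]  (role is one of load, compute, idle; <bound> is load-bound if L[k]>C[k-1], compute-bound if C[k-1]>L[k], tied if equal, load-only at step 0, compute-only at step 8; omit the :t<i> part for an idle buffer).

step 2: A=load:t2 B=compute:t1 [compute-bound]

step 0: L[0]=6 → dur=6, Σ=6 | A=load:t0 B=idle [load-only]
step 1: L[1]=8 C[0]=5 → dur=8, Σ=14 | A=compute:t0 B=load:t1 [load-bound]
step 2: L[2]=2 C[1]=6 → dur=6, Σ=20 | A=load:t2 B=compute:t1 [compute-bound]
step 3: L[3]=7 C[2]=9 → dur=9, Σ=29 | A=compute:t2 B=load:t3 [compute-bound]
step 4: L[4]=6 C[3]=6 → dur=6, Σ=35 | A=load:t4 B=compute:t3 [tied]
step 5: L[5]=4 C[4]=5 → dur=5, Σ=40 | A=compute:t4 B=load:t5 [compute-bound]
step 6: L[6]=3 C[5]=6 → dur=6, Σ=46 | A=load:t6 B=compute:t5 [compute-bound]
step 7: L[7]=3 C[6]=6 → dur=6, Σ=52 | A=compute:t6 B=load:t7 [compute-bound]
step 8: C[7]=2 → dur=2, Σ=54 | A=idle B=compute:t7 [compute-only]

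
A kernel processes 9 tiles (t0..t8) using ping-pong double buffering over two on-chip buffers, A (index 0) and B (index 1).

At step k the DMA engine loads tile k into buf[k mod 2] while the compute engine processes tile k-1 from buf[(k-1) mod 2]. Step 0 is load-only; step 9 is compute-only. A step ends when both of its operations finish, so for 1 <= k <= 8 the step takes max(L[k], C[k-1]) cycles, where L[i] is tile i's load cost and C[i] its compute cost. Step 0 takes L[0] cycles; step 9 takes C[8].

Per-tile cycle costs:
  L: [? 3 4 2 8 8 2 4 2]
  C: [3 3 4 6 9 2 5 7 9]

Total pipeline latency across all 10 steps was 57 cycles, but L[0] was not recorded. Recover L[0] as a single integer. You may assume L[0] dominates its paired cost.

step 0: dur = L[0]=? = L[0]  (unknown; binding)
step 1: dur = max(L[1]=3, C[0]=3) = 3
step 2: dur = max(L[2]=4, C[1]=3) = 4
step 3: dur = max(L[3]=2, C[2]=4) = 4
step 4: dur = max(L[4]=8, C[3]=6) = 8
step 5: dur = max(L[5]=8, C[4]=9) = 9
step 6: dur = max(L[6]=2, C[5]=2) = 2
step 7: dur = max(L[7]=4, C[6]=5) = 5
step 8: dur = max(L[8]=2, C[7]=7) = 7
step 9: dur = C[8]=9 = 9
sum of known step durations = 51
dur[0] = total - known = 57 - 51 = 6
L[0] is the binding max in step 0, so L[0] = dur[0] = 6

L[0] = 6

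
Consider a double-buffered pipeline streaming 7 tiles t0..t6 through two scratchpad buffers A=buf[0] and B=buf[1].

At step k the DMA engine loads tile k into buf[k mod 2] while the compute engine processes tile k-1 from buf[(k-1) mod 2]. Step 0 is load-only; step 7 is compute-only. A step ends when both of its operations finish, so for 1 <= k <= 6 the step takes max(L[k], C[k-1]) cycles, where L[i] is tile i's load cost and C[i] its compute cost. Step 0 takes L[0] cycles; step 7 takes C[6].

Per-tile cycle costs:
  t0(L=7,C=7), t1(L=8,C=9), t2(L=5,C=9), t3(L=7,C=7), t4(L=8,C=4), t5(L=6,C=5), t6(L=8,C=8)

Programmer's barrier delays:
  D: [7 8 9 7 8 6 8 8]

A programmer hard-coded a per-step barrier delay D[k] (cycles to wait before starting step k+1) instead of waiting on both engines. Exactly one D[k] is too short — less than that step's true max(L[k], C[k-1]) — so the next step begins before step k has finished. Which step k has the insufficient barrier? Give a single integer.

step 0: need L[0]=7 = 7; D[0]=7 ok
step 1: need max(L[1]=8,C[0]=7) = 8; D[1]=8 ok
step 2: need max(L[2]=5,C[1]=9) = 9; D[2]=9 ok
step 3: need max(L[3]=7,C[2]=9) = 9; D[3]=7 SHORT
step 4: need max(L[4]=8,C[3]=7) = 8; D[4]=8 ok
step 5: need max(L[5]=6,C[4]=4) = 6; D[5]=6 ok
step 6: need max(L[6]=8,C[5]=5) = 8; D[6]=8 ok
step 7: need C[6]=8 = 8; D[7]=8 ok

hazard at step 3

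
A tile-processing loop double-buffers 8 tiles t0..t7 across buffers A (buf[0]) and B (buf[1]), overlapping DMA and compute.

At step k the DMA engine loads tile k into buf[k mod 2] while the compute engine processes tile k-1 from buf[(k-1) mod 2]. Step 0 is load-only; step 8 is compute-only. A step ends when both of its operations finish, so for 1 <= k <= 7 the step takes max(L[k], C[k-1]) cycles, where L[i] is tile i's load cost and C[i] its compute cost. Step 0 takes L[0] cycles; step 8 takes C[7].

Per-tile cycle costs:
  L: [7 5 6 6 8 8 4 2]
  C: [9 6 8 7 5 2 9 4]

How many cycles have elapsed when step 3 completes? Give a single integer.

end_cycle[3] = 30

[0] DMA t0→A (7c) ∥ CU idle ⇒ 7c, clock 7
[1] DMA t1→B (5c) ∥ CU A:t0 (9c) ⇒ 9c, clock 16
[2] DMA t2→A (6c) ∥ CU B:t1 (6c) ⇒ 6c, clock 22
[3] DMA t3→B (6c) ∥ CU A:t2 (8c) ⇒ 8c, clock 30
[4] DMA t4→A (8c) ∥ CU B:t3 (7c) ⇒ 8c, clock 38
[5] DMA t5→B (8c) ∥ CU A:t4 (5c) ⇒ 8c, clock 46
[6] DMA t6→A (4c) ∥ CU B:t5 (2c) ⇒ 4c, clock 50
[7] DMA t7→B (2c) ∥ CU A:t6 (9c) ⇒ 9c, clock 59
[8] DMA idle ∥ CU B:t7 (4c) ⇒ 4c, clock 63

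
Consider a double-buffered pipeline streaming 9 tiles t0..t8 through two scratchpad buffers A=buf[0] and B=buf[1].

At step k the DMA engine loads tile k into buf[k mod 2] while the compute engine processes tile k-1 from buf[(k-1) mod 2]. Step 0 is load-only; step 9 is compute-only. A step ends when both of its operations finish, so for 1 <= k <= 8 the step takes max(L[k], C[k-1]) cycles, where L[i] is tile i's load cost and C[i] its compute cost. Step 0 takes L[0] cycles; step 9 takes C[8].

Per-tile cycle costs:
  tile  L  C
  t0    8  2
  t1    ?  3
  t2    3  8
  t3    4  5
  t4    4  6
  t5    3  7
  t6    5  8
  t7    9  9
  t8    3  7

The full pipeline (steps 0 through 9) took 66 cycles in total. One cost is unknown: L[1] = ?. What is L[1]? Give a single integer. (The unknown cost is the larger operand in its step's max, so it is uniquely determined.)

L[1] = 4

step 0 | dur = L[0]=8 = 8
step 1 | dur = max(L[1]=?, C[0]=2) = L[1]  (unknown; binding)
step 2 | dur = max(L[2]=3, C[1]=3) = 3
step 3 | dur = max(L[3]=4, C[2]=8) = 8
step 4 | dur = max(L[4]=4, C[3]=5) = 5
step 5 | dur = max(L[5]=3, C[4]=6) = 6
step 6 | dur = max(L[6]=5, C[5]=7) = 7
step 7 | dur = max(L[7]=9, C[6]=8) = 9
step 8 | dur = max(L[8]=3, C[7]=9) = 9
step 9 | dur = C[8]=7 = 7
sum of known step durations = 62
dur[1] = total - known = 66 - 62 = 4
L[1] is the binding max in step 1, so L[1] = dur[1] = 4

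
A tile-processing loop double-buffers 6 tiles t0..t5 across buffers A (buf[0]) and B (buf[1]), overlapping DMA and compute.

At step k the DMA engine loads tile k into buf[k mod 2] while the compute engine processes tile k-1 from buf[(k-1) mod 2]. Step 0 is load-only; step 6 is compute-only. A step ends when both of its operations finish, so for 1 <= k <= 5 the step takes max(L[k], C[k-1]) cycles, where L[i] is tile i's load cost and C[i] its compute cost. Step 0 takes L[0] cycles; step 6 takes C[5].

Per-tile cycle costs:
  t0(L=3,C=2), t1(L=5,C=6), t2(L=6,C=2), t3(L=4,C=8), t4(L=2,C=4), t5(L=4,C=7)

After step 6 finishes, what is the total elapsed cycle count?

  0. 3=3c; end=3; A:t0 B:-
  1. max(5,2)=5c; end=8; A:t0 B:t1
  2. max(6,6)=6c; end=14; A:t2 B:t1
  3. max(4,2)=4c; end=18; A:t2 B:t3
  4. max(2,8)=8c; end=26; A:t4 B:t3
  5. max(4,4)=4c; end=30; A:t4 B:t5
  6. 7=7c; end=37; A:t4 B:t5

end_cycle[6] = 37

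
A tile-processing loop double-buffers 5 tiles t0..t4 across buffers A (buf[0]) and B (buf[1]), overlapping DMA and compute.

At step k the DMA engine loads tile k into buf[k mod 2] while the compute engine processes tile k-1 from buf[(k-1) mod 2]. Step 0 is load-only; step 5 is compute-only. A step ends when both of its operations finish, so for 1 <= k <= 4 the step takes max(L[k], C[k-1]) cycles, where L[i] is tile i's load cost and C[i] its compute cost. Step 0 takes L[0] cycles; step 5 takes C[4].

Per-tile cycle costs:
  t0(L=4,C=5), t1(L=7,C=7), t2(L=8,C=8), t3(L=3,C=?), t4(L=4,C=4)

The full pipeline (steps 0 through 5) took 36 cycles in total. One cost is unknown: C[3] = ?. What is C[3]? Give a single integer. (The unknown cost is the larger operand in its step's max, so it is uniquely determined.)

step 0 | dur = L[0]=4 = 4
step 1 | dur = max(L[1]=7, C[0]=5) = 7
step 2 | dur = max(L[2]=8, C[1]=7) = 8
step 3 | dur = max(L[3]=3, C[2]=8) = 8
step 4 | dur = max(L[4]=4, C[3]=?) = C[3]  (unknown; binding)
step 5 | dur = C[4]=4 = 4
sum of known step durations = 31
dur[4] = total - known = 36 - 31 = 5
C[3] is the binding max in step 4, so C[3] = dur[4] = 5

C[3] = 5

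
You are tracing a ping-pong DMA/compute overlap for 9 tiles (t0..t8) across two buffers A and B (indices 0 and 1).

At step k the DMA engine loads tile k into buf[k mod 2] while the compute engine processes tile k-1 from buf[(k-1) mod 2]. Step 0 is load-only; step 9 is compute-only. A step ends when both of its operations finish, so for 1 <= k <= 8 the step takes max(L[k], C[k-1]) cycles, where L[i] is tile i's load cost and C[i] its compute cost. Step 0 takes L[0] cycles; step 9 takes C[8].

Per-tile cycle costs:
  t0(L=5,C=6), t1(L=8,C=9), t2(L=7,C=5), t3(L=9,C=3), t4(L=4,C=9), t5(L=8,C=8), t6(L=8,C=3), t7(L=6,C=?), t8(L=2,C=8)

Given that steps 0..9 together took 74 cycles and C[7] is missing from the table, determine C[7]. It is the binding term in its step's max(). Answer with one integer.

C[7] = 8

step 0 = dur = L[0]=5 = 5
step 1 = dur = max(L[1]=8, C[0]=6) = 8
step 2 = dur = max(L[2]=7, C[1]=9) = 9
step 3 = dur = max(L[3]=9, C[2]=5) = 9
step 4 = dur = max(L[4]=4, C[3]=3) = 4
step 5 = dur = max(L[5]=8, C[4]=9) = 9
step 6 = dur = max(L[6]=8, C[5]=8) = 8
step 7 = dur = max(L[7]=6, C[6]=3) = 6
step 8 = dur = max(L[8]=2, C[7]=?) = C[7]  (unknown; binding)
step 9 = dur = C[8]=8 = 8
sum of known step durations = 66
dur[8] = total - known = 74 - 66 = 8
C[7] is the binding max in step 8, so C[7] = dur[8] = 8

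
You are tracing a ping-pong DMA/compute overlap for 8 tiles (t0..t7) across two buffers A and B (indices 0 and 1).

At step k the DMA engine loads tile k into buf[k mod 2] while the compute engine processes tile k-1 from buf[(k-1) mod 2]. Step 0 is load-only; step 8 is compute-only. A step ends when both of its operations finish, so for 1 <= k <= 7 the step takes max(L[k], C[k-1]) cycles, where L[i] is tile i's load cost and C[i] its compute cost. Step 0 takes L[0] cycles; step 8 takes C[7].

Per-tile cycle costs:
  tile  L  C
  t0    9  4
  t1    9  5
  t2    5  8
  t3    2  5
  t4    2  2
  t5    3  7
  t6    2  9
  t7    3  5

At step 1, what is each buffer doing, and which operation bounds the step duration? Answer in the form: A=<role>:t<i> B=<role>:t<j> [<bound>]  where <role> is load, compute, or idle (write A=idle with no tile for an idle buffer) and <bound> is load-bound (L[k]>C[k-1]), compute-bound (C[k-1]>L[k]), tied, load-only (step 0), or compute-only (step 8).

  0. 9=9c; end=9; A:t0 B:-
  1. max(9,4)=9c; end=18; A:t0 B:t1
  2. max(5,5)=5c; end=23; A:t2 B:t1
  3. max(2,8)=8c; end=31; A:t2 B:t3
  4. max(2,5)=5c; end=36; A:t4 B:t3
  5. max(3,2)=3c; end=39; A:t4 B:t5
  6. max(2,7)=7c; end=46; A:t6 B:t5
  7. max(3,9)=9c; end=55; A:t6 B:t7
  8. 5=5c; end=60; A:t6 B:t7

step 1: A=compute:t0 B=load:t1 [load-bound]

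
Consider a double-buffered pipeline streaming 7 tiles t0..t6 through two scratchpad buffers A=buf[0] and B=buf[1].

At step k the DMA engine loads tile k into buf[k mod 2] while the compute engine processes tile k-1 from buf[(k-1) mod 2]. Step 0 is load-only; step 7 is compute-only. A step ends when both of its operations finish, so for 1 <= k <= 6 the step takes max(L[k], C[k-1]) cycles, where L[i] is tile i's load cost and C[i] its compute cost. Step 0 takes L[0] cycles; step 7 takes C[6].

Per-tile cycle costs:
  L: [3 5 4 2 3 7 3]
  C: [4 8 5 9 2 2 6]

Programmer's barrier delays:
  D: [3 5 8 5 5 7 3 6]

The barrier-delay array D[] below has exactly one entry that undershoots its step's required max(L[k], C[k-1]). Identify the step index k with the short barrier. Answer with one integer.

step 0: need L[0]=3 = 3; D[0]=3 ok
step 1: need max(L[1]=5,C[0]=4) = 5; D[1]=5 ok
step 2: need max(L[2]=4,C[1]=8) = 8; D[2]=8 ok
step 3: need max(L[3]=2,C[2]=5) = 5; D[3]=5 ok
step 4: need max(L[4]=3,C[3]=9) = 9; D[4]=5 SHORT
step 5: need max(L[5]=7,C[4]=2) = 7; D[5]=7 ok
step 6: need max(L[6]=3,C[5]=2) = 3; D[6]=3 ok
step 7: need C[6]=6 = 6; D[7]=6 ok

hazard at step 4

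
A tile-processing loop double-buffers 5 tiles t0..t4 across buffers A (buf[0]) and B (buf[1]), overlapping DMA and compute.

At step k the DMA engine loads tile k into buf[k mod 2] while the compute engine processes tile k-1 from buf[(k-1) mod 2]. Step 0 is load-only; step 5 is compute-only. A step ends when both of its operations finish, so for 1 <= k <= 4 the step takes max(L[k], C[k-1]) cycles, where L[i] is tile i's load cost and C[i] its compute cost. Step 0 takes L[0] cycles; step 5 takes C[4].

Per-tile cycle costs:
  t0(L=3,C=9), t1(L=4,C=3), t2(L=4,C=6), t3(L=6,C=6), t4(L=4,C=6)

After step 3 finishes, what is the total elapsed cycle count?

k=0 load=t0/3c comp=- wait=3 total=3
k=1 load=t1/4c comp=t0/9c wait=9 total=12
k=2 load=t2/4c comp=t1/3c wait=4 total=16
k=3 load=t3/6c comp=t2/6c wait=6 total=22
k=4 load=t4/4c comp=t3/6c wait=6 total=28
k=5 load=- comp=t4/6c wait=6 total=34

end_cycle[3] = 22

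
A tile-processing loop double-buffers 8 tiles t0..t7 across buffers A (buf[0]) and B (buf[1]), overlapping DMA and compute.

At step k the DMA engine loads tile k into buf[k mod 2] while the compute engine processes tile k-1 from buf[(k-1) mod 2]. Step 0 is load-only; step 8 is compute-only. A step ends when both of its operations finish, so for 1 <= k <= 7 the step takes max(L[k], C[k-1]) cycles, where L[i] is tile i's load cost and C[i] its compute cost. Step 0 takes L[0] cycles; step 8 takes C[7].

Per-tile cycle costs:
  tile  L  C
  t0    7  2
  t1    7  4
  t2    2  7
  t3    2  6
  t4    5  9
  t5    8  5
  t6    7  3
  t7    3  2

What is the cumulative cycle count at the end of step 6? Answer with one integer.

  0. 7=7c; end=7; A:t0 B:-
  1. max(7,2)=7c; end=14; A:t0 B:t1
  2. max(2,4)=4c; end=18; A:t2 B:t1
  3. max(2,7)=7c; end=25; A:t2 B:t3
  4. max(5,6)=6c; end=31; A:t4 B:t3
  5. max(8,9)=9c; end=40; A:t4 B:t5
  6. max(7,5)=7c; end=47; A:t6 B:t5
  7. max(3,3)=3c; end=50; A:t6 B:t7
  8. 2=2c; end=52; A:t6 B:t7

end_cycle[6] = 47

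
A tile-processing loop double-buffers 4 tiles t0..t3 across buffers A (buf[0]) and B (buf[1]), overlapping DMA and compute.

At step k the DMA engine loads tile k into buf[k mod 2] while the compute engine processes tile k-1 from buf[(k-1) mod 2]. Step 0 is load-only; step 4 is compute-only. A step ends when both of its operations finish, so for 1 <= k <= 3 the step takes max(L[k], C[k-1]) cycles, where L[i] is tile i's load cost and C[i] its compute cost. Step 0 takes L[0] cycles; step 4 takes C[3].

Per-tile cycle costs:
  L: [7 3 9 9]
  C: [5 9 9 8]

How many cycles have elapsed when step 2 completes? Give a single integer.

end_cycle[2] = 21

[0] DMA t0→A (7c) ∥ CU idle ⇒ 7c, clock 7
[1] DMA t1→B (3c) ∥ CU A:t0 (5c) ⇒ 5c, clock 12
[2] DMA t2→A (9c) ∥ CU B:t1 (9c) ⇒ 9c, clock 21
[3] DMA t3→B (9c) ∥ CU A:t2 (9c) ⇒ 9c, clock 30
[4] DMA idle ∥ CU B:t3 (8c) ⇒ 8c, clock 38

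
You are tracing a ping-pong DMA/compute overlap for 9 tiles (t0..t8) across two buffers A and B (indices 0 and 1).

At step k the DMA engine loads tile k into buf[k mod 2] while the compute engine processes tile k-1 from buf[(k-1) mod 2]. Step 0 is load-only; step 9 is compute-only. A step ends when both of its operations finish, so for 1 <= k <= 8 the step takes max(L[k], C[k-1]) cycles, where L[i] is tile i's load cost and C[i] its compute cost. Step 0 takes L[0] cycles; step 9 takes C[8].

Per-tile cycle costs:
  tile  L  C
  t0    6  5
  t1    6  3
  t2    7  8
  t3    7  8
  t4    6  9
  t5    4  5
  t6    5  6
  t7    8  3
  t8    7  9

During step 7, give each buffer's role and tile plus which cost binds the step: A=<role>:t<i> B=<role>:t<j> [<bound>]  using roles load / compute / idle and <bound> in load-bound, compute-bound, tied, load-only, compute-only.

[0] DMA t0→A (6c) ∥ CU idle ⇒ 6c, clock 6
[1] DMA t1→B (6c) ∥ CU A:t0 (5c) ⇒ 6c, clock 12
[2] DMA t2→A (7c) ∥ CU B:t1 (3c) ⇒ 7c, clock 19
[3] DMA t3→B (7c) ∥ CU A:t2 (8c) ⇒ 8c, clock 27
[4] DMA t4→A (6c) ∥ CU B:t3 (8c) ⇒ 8c, clock 35
[5] DMA t5→B (4c) ∥ CU A:t4 (9c) ⇒ 9c, clock 44
[6] DMA t6→A (5c) ∥ CU B:t5 (5c) ⇒ 5c, clock 49
[7] DMA t7→B (8c) ∥ CU A:t6 (6c) ⇒ 8c, clock 57
[8] DMA t8→A (7c) ∥ CU B:t7 (3c) ⇒ 7c, clock 64
[9] DMA idle ∥ CU A:t8 (9c) ⇒ 9c, clock 73

step 7: A=compute:t6 B=load:t7 [load-bound]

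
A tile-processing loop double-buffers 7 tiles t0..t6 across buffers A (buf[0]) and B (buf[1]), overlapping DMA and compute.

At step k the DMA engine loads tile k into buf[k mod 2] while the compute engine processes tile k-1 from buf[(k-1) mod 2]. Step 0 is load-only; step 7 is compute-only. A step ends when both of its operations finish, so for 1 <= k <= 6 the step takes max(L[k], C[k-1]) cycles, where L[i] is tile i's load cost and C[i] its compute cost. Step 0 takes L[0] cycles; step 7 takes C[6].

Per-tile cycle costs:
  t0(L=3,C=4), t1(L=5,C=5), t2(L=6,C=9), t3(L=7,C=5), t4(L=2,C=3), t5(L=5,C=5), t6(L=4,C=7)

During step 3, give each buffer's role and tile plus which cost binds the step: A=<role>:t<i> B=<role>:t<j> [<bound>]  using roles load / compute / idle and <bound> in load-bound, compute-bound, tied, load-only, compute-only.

  0. 3=3c; end=3; A:t0 B:-
  1. max(5,4)=5c; end=8; A:t0 B:t1
  2. max(6,5)=6c; end=14; A:t2 B:t1
  3. max(7,9)=9c; end=23; A:t2 B:t3
  4. max(2,5)=5c; end=28; A:t4 B:t3
  5. max(5,3)=5c; end=33; A:t4 B:t5
  6. max(4,5)=5c; end=38; A:t6 B:t5
  7. 7=7c; end=45; A:t6 B:t5

step 3: A=compute:t2 B=load:t3 [compute-bound]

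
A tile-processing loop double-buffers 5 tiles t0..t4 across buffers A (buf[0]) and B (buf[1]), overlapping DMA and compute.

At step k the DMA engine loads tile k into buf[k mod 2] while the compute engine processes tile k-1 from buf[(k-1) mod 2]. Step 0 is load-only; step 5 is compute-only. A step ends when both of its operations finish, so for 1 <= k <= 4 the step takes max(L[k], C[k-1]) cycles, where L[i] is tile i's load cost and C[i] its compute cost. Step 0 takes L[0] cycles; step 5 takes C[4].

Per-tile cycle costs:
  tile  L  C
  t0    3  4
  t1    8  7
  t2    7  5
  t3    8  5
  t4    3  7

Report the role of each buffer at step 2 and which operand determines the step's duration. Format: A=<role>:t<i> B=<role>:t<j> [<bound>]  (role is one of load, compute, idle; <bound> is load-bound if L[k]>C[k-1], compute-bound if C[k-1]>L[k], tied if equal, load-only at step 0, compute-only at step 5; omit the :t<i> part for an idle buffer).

step 2: A=load:t2 B=compute:t1 [tied]

  0. 3=3c; end=3; A:t0 B:-
  1. max(8,4)=8c; end=11; A:t0 B:t1
  2. max(7,7)=7c; end=18; A:t2 B:t1
  3. max(8,5)=8c; end=26; A:t2 B:t3
  4. max(3,5)=5c; end=31; A:t4 B:t3
  5. 7=7c; end=38; A:t4 B:t3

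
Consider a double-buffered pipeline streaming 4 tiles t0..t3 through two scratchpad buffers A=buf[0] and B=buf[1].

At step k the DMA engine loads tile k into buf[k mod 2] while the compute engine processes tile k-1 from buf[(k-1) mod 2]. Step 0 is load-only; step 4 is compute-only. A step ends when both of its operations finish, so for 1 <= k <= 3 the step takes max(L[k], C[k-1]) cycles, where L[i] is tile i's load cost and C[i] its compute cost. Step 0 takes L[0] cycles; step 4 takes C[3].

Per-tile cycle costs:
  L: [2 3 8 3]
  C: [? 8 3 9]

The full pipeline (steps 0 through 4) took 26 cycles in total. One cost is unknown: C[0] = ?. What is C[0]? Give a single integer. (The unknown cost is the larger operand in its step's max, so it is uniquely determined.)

step 0: dur = L[0]=2 = 2
step 1: dur = max(L[1]=3, C[0]=?) = C[0]  (unknown; binding)
step 2: dur = max(L[2]=8, C[1]=8) = 8
step 3: dur = max(L[3]=3, C[2]=3) = 3
step 4: dur = C[3]=9 = 9
sum of known step durations = 22
dur[1] = total - known = 26 - 22 = 4
C[0] is the binding max in step 1, so C[0] = dur[1] = 4

C[0] = 4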